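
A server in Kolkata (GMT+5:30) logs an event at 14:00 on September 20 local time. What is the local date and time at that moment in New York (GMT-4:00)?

In UTC: 14:00 − 5:30 = 08:30 on Sep 20.
New York is UTC−4:00: 08:30 − 4:00 = 04:30 on Sep 20.

04:30 on Sep 20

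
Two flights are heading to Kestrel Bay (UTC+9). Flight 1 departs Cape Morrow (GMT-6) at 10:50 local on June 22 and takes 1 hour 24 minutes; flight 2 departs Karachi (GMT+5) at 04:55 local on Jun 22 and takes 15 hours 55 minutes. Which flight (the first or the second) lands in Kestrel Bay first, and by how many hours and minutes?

the second, by 2 hours 24 minutes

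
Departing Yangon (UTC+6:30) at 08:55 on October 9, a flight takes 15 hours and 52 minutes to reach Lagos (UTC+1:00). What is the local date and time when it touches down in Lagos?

Convert departure to UTC: 08:55 − 6:30 = 02:25 UTC on Oct 9.
Add 15 hours and 52 minutes travel time → 18:17 UTC.
Lagos is UTC+1:00, so local arrival = 18:17 + 1:00 = 19:17 on Oct 9.

19:17 on October 9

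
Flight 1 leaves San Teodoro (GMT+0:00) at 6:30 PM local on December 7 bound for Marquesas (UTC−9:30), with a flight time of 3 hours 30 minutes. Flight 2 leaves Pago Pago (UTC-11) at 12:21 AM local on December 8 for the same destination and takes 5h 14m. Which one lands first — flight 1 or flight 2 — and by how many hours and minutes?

the first, by 18 hours 35 minutes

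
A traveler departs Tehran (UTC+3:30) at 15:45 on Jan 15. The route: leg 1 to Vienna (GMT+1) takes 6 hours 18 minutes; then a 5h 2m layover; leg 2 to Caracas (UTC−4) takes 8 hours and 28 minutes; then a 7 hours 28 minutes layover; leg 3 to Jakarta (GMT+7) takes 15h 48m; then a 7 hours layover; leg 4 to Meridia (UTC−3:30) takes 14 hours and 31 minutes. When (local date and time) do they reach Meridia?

Convert departure to UTC: 15:45 − 3:30 = 12:15 UTC on Jan 15.
Add 6 hours 18 minutes leg 1 → 18:33 UTC.
Add 5 hours 2 minutes layover in Vienna → 23:35 UTC.
Add 8 hours 28 minutes leg 2 → 08:03 UTC (Jan 16).
Add 7 hours 28 minutes layover in Caracas → 15:31 UTC.
Add 15 hours 48 minutes leg 3 → 07:19 UTC (Jan 17).
Add 7 hours layover in Jakarta → 14:19 UTC.
Add 14 hours 31 minutes leg 4 → 04:50 UTC (Jan 18).
Meridia is UTC−3:30, so local arrival = 04:50 − 3:30 = 01:20 on Jan 18.

01:20 on January 18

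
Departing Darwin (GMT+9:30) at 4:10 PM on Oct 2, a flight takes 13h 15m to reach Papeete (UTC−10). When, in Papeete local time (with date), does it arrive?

9:55 AM on Oct 2

Convert departure to UTC: 4:10 PM − 9:30 = 6:40 AM UTC on Oct 2.
Add 13 hours and 15 minutes travel time → 7:55 PM UTC.
Papeete is UTC−10:00, so local arrival = 7:55 PM − 10:00 = 9:55 AM on Oct 2.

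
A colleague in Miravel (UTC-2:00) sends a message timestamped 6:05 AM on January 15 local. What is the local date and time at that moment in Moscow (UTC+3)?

Moscow is 5:00 ahead of Miravel.
Shift by the zone difference: 6:05 AM + 5:00 = 11:05 AM on Jan 15 in Moscow.

11:05 AM on Jan 15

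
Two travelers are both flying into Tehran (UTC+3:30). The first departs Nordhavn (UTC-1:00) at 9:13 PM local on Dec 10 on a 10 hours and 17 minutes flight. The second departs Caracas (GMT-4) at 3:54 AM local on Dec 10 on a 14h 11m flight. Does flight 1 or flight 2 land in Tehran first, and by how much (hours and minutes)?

Flight 1 in UTC: 9:13 PM + 1:00 = 10:13 PM on Dec 10.
+10 hours 17 minutes → arrive 8:30 AM UTC on Dec 11.
Flight 2 in UTC: 3:54 AM + 4:00 = 7:54 AM on Dec 10.
+14 hours 11 minutes → arrive 10:05 PM UTC on Dec 10.
Flight 2 lands earlier by 10 hours 25 minutes.

the second, by 10 hours 25 minutes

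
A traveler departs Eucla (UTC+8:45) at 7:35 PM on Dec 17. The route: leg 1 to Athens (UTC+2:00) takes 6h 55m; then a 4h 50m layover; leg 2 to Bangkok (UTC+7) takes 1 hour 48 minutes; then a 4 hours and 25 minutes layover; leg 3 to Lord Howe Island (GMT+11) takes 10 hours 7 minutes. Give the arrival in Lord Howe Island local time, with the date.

Convert departure to UTC: 7:35 PM − 8:45 = 10:50 AM UTC on Dec 17.
Add 6 hours 55 minutes leg 1 → 5:45 PM UTC.
Add 4 hours 50 minutes layover in Athens → 10:35 PM UTC.
Add 1 hour and 48 minutes leg 2 → 12:23 AM UTC (Dec 18).
Add 4 hours 25 minutes layover in Bangkok → 4:48 AM UTC.
Add 10 hours and 7 minutes leg 3 → 2:55 PM UTC.
Lord Howe Island is UTC+11:00, so local arrival = 2:55 PM + 11:00 = 1:55 AM on Dec 19.

1:55 AM on December 19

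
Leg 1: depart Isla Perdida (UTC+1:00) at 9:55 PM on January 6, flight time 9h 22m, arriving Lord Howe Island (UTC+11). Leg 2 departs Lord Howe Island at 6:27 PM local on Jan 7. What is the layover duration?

Convert departure to UTC: 9:55 PM − 1:00 = 8:55 PM UTC on Jan 6.
Add 9 hours and 22 minutes flight time → 6:17 AM UTC (Jan 7).
Lord Howe Island is UTC+11:00, so local arrival = 6:17 AM + 11:00 = 5:17 PM on Jan 7.
Layover = 6:27 PM − 5:17 PM = 1 hour 10 minutes.

1 hour 10 minutes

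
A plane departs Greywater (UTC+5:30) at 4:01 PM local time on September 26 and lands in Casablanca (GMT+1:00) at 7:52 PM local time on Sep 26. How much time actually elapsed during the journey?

Casablanca is 4:30 behind Greywater.
Clock-face elapsed time (ignoring zones) is 3 hours 51 minutes.
Actual elapsed = 3 hours 51 minutes + 4:30 = 8 hours 21 minutes.

8 hours 21 minutes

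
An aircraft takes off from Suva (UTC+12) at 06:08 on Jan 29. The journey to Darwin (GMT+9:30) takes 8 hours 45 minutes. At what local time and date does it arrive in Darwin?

12:23 on Jan 29

Convert departure to UTC: 06:08 − 12:00 = 18:08 UTC on Jan 28.
Add 8 hours and 45 minutes travel time → 02:53 UTC (Jan 29).
Darwin is UTC+9:30, so local arrival = 02:53 + 9:30 = 12:23 on Jan 29.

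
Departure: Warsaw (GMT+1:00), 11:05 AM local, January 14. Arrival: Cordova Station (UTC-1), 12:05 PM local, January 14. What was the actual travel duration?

3 hours

Departure in UTC: 11:05 AM − 1:00 = 10:05 AM on Jan 14.
Arrival in UTC: 12:05 PM + 1:00 = 1:05 PM on Jan 14.
Elapsed = 1:05 PM − 10:05 AM = 3 hours.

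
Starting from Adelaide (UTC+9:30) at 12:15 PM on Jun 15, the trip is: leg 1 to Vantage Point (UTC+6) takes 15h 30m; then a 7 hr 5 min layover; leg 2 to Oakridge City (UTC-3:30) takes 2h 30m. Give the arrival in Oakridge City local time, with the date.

12:20 AM on Jun 16

Convert departure to UTC: 12:15 PM − 9:30 = 2:45 AM UTC on Jun 15.
Add 15 hours 30 minutes leg 1 → 6:15 PM UTC.
Add 7 hours and 5 minutes layover in Vantage Point → 1:20 AM UTC (Jun 16).
Add 2 hours and 30 minutes leg 2 → 3:50 AM UTC.
Oakridge City is UTC−3:30, so local arrival = 3:50 AM − 3:30 = 12:20 AM on Jun 16.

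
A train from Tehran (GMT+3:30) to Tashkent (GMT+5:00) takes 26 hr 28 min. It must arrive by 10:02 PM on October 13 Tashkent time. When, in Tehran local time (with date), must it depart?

Target arrival in UTC: 10:02 PM − 5:00 = 5:02 PM on Oct 13.
Subtract 26 hours and 28 minutes → departure 2:34 PM UTC on Oct 12.
Tehran is UTC+3:30: 2:34 PM + 3:30 = 6:04 PM on Oct 12.

6:04 PM on Oct 12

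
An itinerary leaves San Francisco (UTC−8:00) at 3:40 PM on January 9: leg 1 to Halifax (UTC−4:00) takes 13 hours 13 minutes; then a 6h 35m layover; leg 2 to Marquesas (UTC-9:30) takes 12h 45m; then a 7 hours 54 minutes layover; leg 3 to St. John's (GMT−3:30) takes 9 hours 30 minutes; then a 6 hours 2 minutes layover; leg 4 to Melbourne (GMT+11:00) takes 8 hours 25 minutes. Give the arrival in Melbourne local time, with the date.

3:04 AM on January 13

Convert departure to UTC: 3:40 PM + 8:00 = 11:40 PM UTC on Jan 9.
Add 13 hours 13 minutes leg 1 → 12:53 PM UTC (Jan 10).
Add 6 hours and 35 minutes layover in Halifax → 7:28 PM UTC.
Add 12 hours and 45 minutes leg 2 → 8:13 AM UTC (Jan 11).
Add 7 hours 54 minutes layover in Marquesas → 4:07 PM UTC.
Add 9 hours and 30 minutes leg 3 → 1:37 AM UTC (Jan 12).
Add 6 hours 2 minutes layover in St. John's → 7:39 AM UTC.
Add 8 hours 25 minutes leg 4 → 4:04 PM UTC.
Melbourne is UTC+11:00, so local arrival = 4:04 PM + 11:00 = 3:04 AM on Jan 13.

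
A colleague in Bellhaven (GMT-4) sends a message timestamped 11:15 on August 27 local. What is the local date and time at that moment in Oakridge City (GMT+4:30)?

19:45 on Aug 27

In UTC: 11:15 + 4:00 = 15:15 on Aug 27.
Oakridge City is UTC+4:30: 15:15 + 4:30 = 19:45 on Aug 27.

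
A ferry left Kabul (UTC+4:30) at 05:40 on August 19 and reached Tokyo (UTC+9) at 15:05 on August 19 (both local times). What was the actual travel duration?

4 hours 55 minutes

Departure in UTC: 05:40 − 4:30 = 01:10 on Aug 19.
Arrival in UTC: 15:05 − 9:00 = 06:05 on Aug 19.
Elapsed = 06:05 − 01:10 = 4 hours 55 minutes.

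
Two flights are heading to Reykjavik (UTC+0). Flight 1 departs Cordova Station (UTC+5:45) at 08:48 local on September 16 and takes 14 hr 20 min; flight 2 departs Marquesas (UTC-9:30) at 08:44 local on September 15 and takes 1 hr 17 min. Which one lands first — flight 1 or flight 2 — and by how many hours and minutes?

the second, by 21 hours 52 minutes

Flight 1 in UTC: 08:48 − 5:45 = 03:03 on Sep 16.
+14 hours 20 minutes → arrive 17:23 UTC on Sep 16.
Flight 2 in UTC: 08:44 + 9:30 = 18:14 on Sep 15.
+1 hour 17 minutes → arrive 19:31 UTC on Sep 15.
Flight 2 lands earlier by 21 hours 52 minutes.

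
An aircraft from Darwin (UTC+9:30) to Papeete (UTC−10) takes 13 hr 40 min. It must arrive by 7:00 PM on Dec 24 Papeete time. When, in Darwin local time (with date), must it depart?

Target arrival in UTC: 7:00 PM + 10:00 = 5:00 AM on Dec 25.
Subtract 13 hours and 40 minutes → departure 3:20 PM UTC on Dec 24.
Darwin is UTC+9:30: 3:20 PM + 9:30 = 12:50 AM on Dec 25.

12:50 AM on Dec 25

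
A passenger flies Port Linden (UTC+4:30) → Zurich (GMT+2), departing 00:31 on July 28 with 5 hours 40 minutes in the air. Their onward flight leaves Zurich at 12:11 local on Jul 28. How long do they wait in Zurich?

Convert departure to UTC: 00:31 − 4:30 = 20:01 UTC on Jul 27.
Add 5 hours 40 minutes flight time → 01:41 UTC (Jul 28).
Zurich is UTC+2:00, so local arrival = 01:41 + 2:00 = 03:41 on Jul 28.
Layover = 12:11 − 03:41 = 8 hours 30 minutes.

8 hours 30 minutes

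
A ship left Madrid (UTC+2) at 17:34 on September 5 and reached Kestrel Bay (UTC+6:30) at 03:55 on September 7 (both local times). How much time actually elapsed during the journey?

29 hours 51 minutes

Kestrel Bay is 4:30 ahead of Madrid.
Clock-face elapsed time (ignoring zones) is 34 hours 21 minutes.
Actual elapsed = 34 hours 21 minutes − 4:30 = 29 hours 51 minutes.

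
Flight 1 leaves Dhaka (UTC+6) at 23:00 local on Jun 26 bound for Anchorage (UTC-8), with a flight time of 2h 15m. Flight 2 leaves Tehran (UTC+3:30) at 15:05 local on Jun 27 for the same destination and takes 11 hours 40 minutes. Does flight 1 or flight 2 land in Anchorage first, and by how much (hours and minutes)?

the first, by 28 hours

Flight 1 in UTC: 23:00 − 6:00 = 17:00 on Jun 26.
+2 hours 15 minutes → arrive 19:15 UTC on Jun 26.
Flight 2 in UTC: 15:05 − 3:30 = 11:35 on Jun 27.
+11 hours and 40 minutes → arrive 23:15 UTC on Jun 27.
Flight 1 lands earlier by 28 hours.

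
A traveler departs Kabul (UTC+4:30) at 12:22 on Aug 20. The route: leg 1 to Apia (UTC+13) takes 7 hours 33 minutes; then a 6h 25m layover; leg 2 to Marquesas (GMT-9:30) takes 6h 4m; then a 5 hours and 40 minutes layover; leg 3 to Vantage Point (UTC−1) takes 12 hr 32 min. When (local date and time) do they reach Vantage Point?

Convert departure to UTC: 12:22 − 4:30 = 07:52 UTC on Aug 20.
Add 7 hours 33 minutes leg 1 → 15:25 UTC.
Add 6 hours and 25 minutes layover in Apia → 21:50 UTC.
Add 6 hours and 4 minutes leg 2 → 03:54 UTC (Aug 21).
Add 5 hours 40 minutes layover in Marquesas → 09:34 UTC.
Add 12 hours and 32 minutes leg 3 → 22:06 UTC.
Vantage Point is UTC−1:00, so local arrival = 22:06 − 1:00 = 21:06 on Aug 21.

21:06 on August 21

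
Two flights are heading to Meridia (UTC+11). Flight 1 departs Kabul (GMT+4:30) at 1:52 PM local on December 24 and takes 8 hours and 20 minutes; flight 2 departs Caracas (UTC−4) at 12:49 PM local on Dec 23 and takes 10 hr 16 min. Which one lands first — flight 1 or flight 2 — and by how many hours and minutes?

the second, by 14 hours 37 minutes

Flight 1 in UTC: 1:52 PM − 4:30 = 9:22 AM on Dec 24.
+8 hours and 20 minutes → arrive 5:42 PM UTC on Dec 24.
Flight 2 in UTC: 12:49 PM + 4:00 = 4:49 PM on Dec 23.
+10 hours 16 minutes → arrive 3:05 AM UTC on Dec 24.
Flight 2 lands earlier by 14 hours 37 minutes.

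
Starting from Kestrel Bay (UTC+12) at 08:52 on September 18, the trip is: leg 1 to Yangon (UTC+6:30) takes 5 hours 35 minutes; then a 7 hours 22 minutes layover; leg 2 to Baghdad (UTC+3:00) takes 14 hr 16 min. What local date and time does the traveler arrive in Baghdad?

Convert departure to UTC: 08:52 − 12:00 = 20:52 UTC on Sep 17.
Add 5 hours 35 minutes leg 1 → 02:27 UTC (Sep 18).
Add 7 hours and 22 minutes layover in Yangon → 09:49 UTC.
Add 14 hours 16 minutes leg 2 → 00:05 UTC (Sep 19).
Baghdad is UTC+3:00, so local arrival = 00:05 + 3:00 = 03:05 on Sep 19.

03:05 on Sep 19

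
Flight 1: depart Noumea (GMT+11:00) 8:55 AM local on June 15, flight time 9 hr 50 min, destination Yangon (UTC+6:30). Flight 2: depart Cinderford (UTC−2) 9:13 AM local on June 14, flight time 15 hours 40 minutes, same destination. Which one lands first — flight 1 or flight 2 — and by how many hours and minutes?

Flight 1 in UTC: 8:55 AM − 11:00 = 9:55 PM on Jun 14.
+9 hours 50 minutes → arrive 7:45 AM UTC on Jun 15.
Flight 2 in UTC: 9:13 AM + 2:00 = 11:13 AM on Jun 14.
+15 hours 40 minutes → arrive 2:53 AM UTC on Jun 15.
Flight 2 lands earlier by 4 hours 52 minutes.

the second, by 4 hours 52 minutes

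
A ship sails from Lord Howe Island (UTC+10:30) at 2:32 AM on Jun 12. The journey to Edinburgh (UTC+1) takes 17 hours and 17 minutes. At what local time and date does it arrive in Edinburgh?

Convert departure to UTC: 2:32 AM − 10:30 = 4:02 PM UTC on Jun 11.
Add 17 hours 17 minutes travel time → 9:19 AM UTC (Jun 12).
Edinburgh is UTC+1:00, so local arrival = 9:19 AM + 1:00 = 10:19 AM on Jun 12.

10:19 AM on Jun 12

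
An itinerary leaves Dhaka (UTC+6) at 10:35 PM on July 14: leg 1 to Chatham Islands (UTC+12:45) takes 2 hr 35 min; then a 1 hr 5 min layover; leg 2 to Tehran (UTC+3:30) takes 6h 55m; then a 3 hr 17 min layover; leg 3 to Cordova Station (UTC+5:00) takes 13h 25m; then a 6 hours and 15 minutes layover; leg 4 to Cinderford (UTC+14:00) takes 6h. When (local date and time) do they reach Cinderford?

Convert departure to UTC: 10:35 PM − 6:00 = 4:35 PM UTC on Jul 14.
Add 2 hours 35 minutes leg 1 → 7:10 PM UTC.
Add 1 hour and 5 minutes layover in Chatham Islands → 8:15 PM UTC.
Add 6 hours 55 minutes leg 2 → 3:10 AM UTC (Jul 15).
Add 3 hours and 17 minutes layover in Tehran → 6:27 AM UTC.
Add 13 hours and 25 minutes leg 3 → 7:52 PM UTC.
Add 6 hours and 15 minutes layover in Cordova Station → 2:07 AM UTC (Jul 16).
Add 6 hours leg 4 → 8:07 AM UTC.
Cinderford is UTC+14:00, so local arrival = 8:07 AM + 14:00 = 10:07 PM on Jul 16.

10:07 PM on July 16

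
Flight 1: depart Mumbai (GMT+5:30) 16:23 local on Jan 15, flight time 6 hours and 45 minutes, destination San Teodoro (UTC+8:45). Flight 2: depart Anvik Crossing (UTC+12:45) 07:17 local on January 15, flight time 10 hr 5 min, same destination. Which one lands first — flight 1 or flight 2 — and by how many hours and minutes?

the second, by 13 hours 1 minute

Flight 1 in UTC: 16:23 − 5:30 = 10:53 on Jan 15.
+6 hours and 45 minutes → arrive 17:38 UTC on Jan 15.
Flight 2 in UTC: 07:17 − 12:45 = 18:32 on Jan 14.
+10 hours 5 minutes → arrive 04:37 UTC on Jan 15.
Flight 2 lands earlier by 13 hours 1 minute.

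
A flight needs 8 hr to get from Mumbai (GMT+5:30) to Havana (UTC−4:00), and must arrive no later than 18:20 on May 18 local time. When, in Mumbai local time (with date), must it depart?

19:50 on May 18

Target arrival in UTC: 18:20 + 4:00 = 22:20 on May 18.
Subtract 8 hours → departure 14:20 UTC on May 18.
Mumbai is UTC+5:30: 14:20 + 5:30 = 19:50 on May 18.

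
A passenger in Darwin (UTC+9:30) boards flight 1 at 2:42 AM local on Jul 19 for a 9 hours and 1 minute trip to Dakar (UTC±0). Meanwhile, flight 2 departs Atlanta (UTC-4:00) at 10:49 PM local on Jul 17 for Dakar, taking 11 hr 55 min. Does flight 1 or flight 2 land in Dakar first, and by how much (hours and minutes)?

Flight 1 in UTC: 2:42 AM − 9:30 = 5:12 PM on Jul 18.
+9 hours and 1 minute → arrive 2:13 AM UTC on Jul 19.
Flight 2 in UTC: 10:49 PM + 4:00 = 2:49 AM on Jul 18.
+11 hours 55 minutes → arrive 2:44 PM UTC on Jul 18.
Flight 2 lands earlier by 11 hours 29 minutes.

the second, by 11 hours 29 minutes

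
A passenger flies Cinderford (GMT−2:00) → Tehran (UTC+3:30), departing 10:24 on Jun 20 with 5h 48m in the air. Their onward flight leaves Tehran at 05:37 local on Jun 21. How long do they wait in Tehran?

7 hours 55 minutes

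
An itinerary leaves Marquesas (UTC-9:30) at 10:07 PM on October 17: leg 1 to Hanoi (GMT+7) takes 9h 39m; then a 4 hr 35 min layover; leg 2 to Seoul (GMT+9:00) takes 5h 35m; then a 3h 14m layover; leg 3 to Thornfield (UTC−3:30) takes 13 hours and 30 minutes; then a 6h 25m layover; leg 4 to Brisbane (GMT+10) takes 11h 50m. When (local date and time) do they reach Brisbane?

12:25 AM on October 21

Convert departure to UTC: 10:07 PM + 9:30 = 7:37 AM UTC on Oct 18.
Add 9 hours 39 minutes leg 1 → 5:16 PM UTC.
Add 4 hours 35 minutes layover in Hanoi → 9:51 PM UTC.
Add 5 hours 35 minutes leg 2 → 3:26 AM UTC (Oct 19).
Add 3 hours 14 minutes layover in Seoul → 6:40 AM UTC.
Add 13 hours 30 minutes leg 3 → 8:10 PM UTC.
Add 6 hours and 25 minutes layover in Thornfield → 2:35 AM UTC (Oct 20).
Add 11 hours 50 minutes leg 4 → 2:25 PM UTC.
Brisbane is UTC+10:00, so local arrival = 2:25 PM + 10:00 = 12:25 AM on Oct 21.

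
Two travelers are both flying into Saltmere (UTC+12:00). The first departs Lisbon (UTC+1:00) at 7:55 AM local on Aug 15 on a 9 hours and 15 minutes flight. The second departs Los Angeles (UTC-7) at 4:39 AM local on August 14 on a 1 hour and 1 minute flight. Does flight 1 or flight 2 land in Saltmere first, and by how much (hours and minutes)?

Flight 1 in UTC: 7:55 AM − 1:00 = 6:55 AM on Aug 15.
+9 hours and 15 minutes → arrive 4:10 PM UTC on Aug 15.
Flight 2 in UTC: 4:39 AM + 7:00 = 11:39 AM on Aug 14.
+1 hour 1 minute → arrive 12:40 PM UTC on Aug 14.
Flight 2 lands earlier by 27 hours 30 minutes.

the second, by 27 hours 30 minutes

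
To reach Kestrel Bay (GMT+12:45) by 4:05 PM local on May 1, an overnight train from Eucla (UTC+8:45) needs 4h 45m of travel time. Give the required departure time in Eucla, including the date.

Target arrival in UTC: 4:05 PM − 12:45 = 3:20 AM on May 1.
Subtract 4 hours 45 minutes → departure 10:35 PM UTC on Apr 30.
Eucla is UTC+8:45: 10:35 PM + 8:45 = 7:20 AM on May 1.

7:20 AM on May 1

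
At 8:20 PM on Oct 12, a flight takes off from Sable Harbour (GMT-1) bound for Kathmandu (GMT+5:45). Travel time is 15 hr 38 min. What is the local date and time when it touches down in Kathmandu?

6:43 PM on October 13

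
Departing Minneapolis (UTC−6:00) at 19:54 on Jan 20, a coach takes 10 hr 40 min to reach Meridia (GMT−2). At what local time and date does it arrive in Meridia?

10:34 on Jan 21

Convert departure to UTC: 19:54 + 6:00 = 01:54 UTC on Jan 21.
Add 10 hours and 40 minutes travel time → 12:34 UTC.
Meridia is UTC−2:00, so local arrival = 12:34 − 2:00 = 10:34 on Jan 21.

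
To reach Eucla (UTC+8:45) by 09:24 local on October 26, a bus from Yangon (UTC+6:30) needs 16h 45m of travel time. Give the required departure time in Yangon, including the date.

Target arrival in UTC: 09:24 − 8:45 = 00:39 on Oct 26.
Subtract 16 hours 45 minutes → departure 07:54 UTC on Oct 25.
Yangon is UTC+6:30: 07:54 + 6:30 = 14:24 on Oct 25.

14:24 on Oct 25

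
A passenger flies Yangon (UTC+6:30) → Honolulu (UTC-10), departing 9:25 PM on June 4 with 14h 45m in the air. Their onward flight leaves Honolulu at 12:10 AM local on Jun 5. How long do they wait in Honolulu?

Convert departure to UTC: 9:25 PM − 6:30 = 2:55 PM UTC on Jun 4.
Add 14 hours 45 minutes flight time → 5:40 AM UTC (Jun 5).
Honolulu is UTC−10:00, so local arrival = 5:40 AM − 10:00 = 7:40 PM on Jun 4.
Layover = 12:10 AM − 7:40 PM (+1 day) = 4 hours 30 minutes.

4 hours 30 minutes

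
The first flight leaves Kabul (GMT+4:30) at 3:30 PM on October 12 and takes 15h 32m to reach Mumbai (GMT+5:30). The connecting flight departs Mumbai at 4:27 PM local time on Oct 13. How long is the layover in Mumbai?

Convert departure to UTC: 3:30 PM − 4:30 = 11:00 AM UTC on Oct 12.
Add 15 hours and 32 minutes flight time → 2:32 AM UTC (Oct 13).
Mumbai is UTC+5:30, so local arrival = 2:32 AM + 5:30 = 8:02 AM on Oct 13.
Layover = 4:27 PM − 8:02 AM = 8 hours 25 minutes.

8 hours 25 minutes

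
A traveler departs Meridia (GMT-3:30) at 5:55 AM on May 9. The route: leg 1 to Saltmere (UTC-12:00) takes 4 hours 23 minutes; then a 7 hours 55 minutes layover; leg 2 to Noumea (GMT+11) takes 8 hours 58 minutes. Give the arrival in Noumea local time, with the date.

5:41 PM on May 10

Convert departure to UTC: 5:55 AM + 3:30 = 9:25 AM UTC on May 9.
Add 4 hours and 23 minutes leg 1 → 1:48 PM UTC.
Add 7 hours 55 minutes layover in Saltmere → 9:43 PM UTC.
Add 8 hours and 58 minutes leg 2 → 6:41 AM UTC (May 10).
Noumea is UTC+11:00, so local arrival = 6:41 AM + 11:00 = 5:41 PM on May 10.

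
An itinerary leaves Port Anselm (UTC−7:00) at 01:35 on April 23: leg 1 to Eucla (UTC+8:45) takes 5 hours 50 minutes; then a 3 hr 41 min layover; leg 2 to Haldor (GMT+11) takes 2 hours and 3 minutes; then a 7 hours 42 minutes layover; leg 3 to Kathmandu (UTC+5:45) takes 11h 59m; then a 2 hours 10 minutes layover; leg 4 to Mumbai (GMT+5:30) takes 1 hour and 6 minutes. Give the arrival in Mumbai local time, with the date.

00:36 on April 25

Convert departure to UTC: 01:35 + 7:00 = 08:35 UTC on Apr 23.
Add 5 hours 50 minutes leg 1 → 14:25 UTC.
Add 3 hours and 41 minutes layover in Eucla → 18:06 UTC.
Add 2 hours and 3 minutes leg 2 → 20:09 UTC.
Add 7 hours and 42 minutes layover in Haldor → 03:51 UTC (Apr 24).
Add 11 hours 59 minutes leg 3 → 15:50 UTC.
Add 2 hours 10 minutes layover in Kathmandu → 18:00 UTC.
Add 1 hour 6 minutes leg 4 → 19:06 UTC.
Mumbai is UTC+5:30, so local arrival = 19:06 + 5:30 = 00:36 on Apr 25.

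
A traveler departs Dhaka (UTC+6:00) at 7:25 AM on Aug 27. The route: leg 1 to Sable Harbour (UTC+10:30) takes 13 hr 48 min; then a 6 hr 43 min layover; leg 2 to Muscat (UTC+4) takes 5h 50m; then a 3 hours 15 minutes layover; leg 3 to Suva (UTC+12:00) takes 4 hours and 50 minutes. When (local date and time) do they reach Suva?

11:51 PM on August 28

Convert departure to UTC: 7:25 AM − 6:00 = 1:25 AM UTC on Aug 27.
Add 13 hours and 48 minutes leg 1 → 3:13 PM UTC.
Add 6 hours 43 minutes layover in Sable Harbour → 9:56 PM UTC.
Add 5 hours 50 minutes leg 2 → 3:46 AM UTC (Aug 28).
Add 3 hours and 15 minutes layover in Muscat → 7:01 AM UTC.
Add 4 hours and 50 minutes leg 3 → 11:51 AM UTC.
Suva is UTC+12:00, so local arrival = 11:51 AM + 12:00 = 11:51 PM on Aug 28.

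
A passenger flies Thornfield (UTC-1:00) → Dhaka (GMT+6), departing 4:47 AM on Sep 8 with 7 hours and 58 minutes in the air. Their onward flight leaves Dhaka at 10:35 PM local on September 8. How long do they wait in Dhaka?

Convert departure to UTC: 4:47 AM + 1:00 = 5:47 AM UTC on Sep 8.
Add 7 hours 58 minutes flight time → 1:45 PM UTC.
Dhaka is UTC+6:00, so local arrival = 1:45 PM + 6:00 = 7:45 PM on Sep 8.
Layover = 10:35 PM − 7:45 PM = 2 hours 50 minutes.

2 hours 50 minutes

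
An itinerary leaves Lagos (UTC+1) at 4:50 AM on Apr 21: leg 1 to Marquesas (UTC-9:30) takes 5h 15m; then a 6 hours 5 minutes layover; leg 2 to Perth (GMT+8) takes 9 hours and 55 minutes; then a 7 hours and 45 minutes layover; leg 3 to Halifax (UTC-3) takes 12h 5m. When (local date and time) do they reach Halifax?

5:55 PM on April 22

Convert departure to UTC: 4:50 AM − 1:00 = 3:50 AM UTC on Apr 21.
Add 5 hours 15 minutes leg 1 → 9:05 AM UTC.
Add 6 hours 5 minutes layover in Marquesas → 3:10 PM UTC.
Add 9 hours 55 minutes leg 2 → 1:05 AM UTC (Apr 22).
Add 7 hours and 45 minutes layover in Perth → 8:50 AM UTC.
Add 12 hours 5 minutes leg 3 → 8:55 PM UTC.
Halifax is UTC−3:00, so local arrival = 8:55 PM − 3:00 = 5:55 PM on Apr 22.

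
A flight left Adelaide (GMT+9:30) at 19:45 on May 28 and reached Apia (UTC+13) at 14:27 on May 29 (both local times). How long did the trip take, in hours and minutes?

15 hours 12 minutes

Apia is 3:30 ahead of Adelaide.
Clock-face elapsed time (ignoring zones) is 18 hours 42 minutes.
Actual elapsed = 18 hours 42 minutes − 3:30 = 15 hours 12 minutes.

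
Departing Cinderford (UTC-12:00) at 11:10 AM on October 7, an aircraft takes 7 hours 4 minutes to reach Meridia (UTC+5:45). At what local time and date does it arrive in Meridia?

11:59 AM on October 8

Convert departure to UTC: 11:10 AM + 12:00 = 11:10 PM UTC on Oct 7.
Add 7 hours and 4 minutes travel time → 6:14 AM UTC (Oct 8).
Meridia is UTC+5:45, so local arrival = 6:14 AM + 5:45 = 11:59 AM on Oct 8.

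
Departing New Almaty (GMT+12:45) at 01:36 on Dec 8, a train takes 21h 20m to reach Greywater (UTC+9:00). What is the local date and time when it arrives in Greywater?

19:11 on December 8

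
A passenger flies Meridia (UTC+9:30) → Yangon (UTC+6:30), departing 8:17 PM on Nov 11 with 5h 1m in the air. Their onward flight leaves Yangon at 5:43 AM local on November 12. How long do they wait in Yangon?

7 hours 25 minutes

Convert departure to UTC: 8:17 PM − 9:30 = 10:47 AM UTC on Nov 11.
Add 5 hours 1 minute flight time → 3:48 PM UTC.
Yangon is UTC+6:30, so local arrival = 3:48 PM + 6:30 = 10:18 PM on Nov 11.
Layover = 5:43 AM − 10:18 PM (+1 day) = 7 hours 25 minutes.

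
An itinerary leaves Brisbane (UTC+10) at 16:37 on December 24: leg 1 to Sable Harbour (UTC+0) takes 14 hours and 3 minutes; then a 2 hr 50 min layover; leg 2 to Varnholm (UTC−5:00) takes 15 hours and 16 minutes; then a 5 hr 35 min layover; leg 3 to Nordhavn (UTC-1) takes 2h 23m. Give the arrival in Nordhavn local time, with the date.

Convert departure to UTC: 16:37 − 10:00 = 06:37 UTC on Dec 24.
Add 14 hours and 3 minutes leg 1 → 20:40 UTC.
Add 2 hours and 50 minutes layover in Sable Harbour → 23:30 UTC.
Add 15 hours 16 minutes leg 2 → 14:46 UTC (Dec 25).
Add 5 hours and 35 minutes layover in Varnholm → 20:21 UTC.
Add 2 hours 23 minutes leg 3 → 22:44 UTC.
Nordhavn is UTC−1:00, so local arrival = 22:44 − 1:00 = 21:44 on Dec 25.

21:44 on December 25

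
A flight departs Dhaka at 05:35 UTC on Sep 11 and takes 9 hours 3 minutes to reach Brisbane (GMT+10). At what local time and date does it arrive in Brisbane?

Departure is given in UTC: 05:35 on Sep 11.
Add 9 hours 3 minutes → 14:38 UTC.
Brisbane is UTC+10:00: 14:38 + 10:00 = 00:38 on Sep 12.

00:38 on Sep 12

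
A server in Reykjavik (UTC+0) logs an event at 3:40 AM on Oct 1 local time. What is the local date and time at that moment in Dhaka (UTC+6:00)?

Dhaka is 6:00 ahead of Reykjavik.
Shift by the zone difference: 3:40 AM + 6:00 = 9:40 AM on Oct 1 in Dhaka.

9:40 AM on October 1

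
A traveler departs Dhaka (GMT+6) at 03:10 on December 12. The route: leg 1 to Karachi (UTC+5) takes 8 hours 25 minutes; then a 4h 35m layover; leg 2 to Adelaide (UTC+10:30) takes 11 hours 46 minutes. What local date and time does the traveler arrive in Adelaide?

Convert departure to UTC: 03:10 − 6:00 = 21:10 UTC on Dec 11.
Add 8 hours and 25 minutes leg 1 → 05:35 UTC (Dec 12).
Add 4 hours 35 minutes layover in Karachi → 10:10 UTC.
Add 11 hours 46 minutes leg 2 → 21:56 UTC.
Adelaide is UTC+10:30, so local arrival = 21:56 + 10:30 = 08:26 on Dec 13.

08:26 on Dec 13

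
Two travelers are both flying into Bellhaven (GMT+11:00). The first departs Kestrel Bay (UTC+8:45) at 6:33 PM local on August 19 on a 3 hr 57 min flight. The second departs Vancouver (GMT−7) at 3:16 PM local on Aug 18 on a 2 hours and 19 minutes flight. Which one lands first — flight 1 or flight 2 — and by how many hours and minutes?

Flight 1 in UTC: 6:33 PM − 8:45 = 9:48 AM on Aug 19.
+3 hours and 57 minutes → arrive 1:45 PM UTC on Aug 19.
Flight 2 in UTC: 3:16 PM + 7:00 = 10:16 PM on Aug 18.
+2 hours and 19 minutes → arrive 12:35 AM UTC on Aug 19.
Flight 2 lands earlier by 13 hours 10 minutes.

the second, by 13 hours 10 minutes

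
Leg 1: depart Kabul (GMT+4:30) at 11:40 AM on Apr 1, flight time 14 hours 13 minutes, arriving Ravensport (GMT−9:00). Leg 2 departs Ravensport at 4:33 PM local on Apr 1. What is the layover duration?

4 hours 10 minutes

Convert departure to UTC: 11:40 AM − 4:30 = 7:10 AM UTC on Apr 1.
Add 14 hours and 13 minutes flight time → 9:23 PM UTC.
Ravensport is UTC−9:00, so local arrival = 9:23 PM − 9:00 = 12:23 PM on Apr 1.
Layover = 4:33 PM − 12:23 PM = 4 hours 10 minutes.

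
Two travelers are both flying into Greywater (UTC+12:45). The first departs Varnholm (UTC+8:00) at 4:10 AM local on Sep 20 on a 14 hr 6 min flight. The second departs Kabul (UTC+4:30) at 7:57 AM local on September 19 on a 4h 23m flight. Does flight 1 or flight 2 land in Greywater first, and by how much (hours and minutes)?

Flight 1 in UTC: 4:10 AM − 8:00 = 8:10 PM on Sep 19.
+14 hours and 6 minutes → arrive 10:16 AM UTC on Sep 20.
Flight 2 in UTC: 7:57 AM − 4:30 = 3:27 AM on Sep 19.
+4 hours 23 minutes → arrive 7:50 AM UTC on Sep 19.
Flight 2 lands earlier by 26 hours 26 minutes.

the second, by 26 hours 26 minutes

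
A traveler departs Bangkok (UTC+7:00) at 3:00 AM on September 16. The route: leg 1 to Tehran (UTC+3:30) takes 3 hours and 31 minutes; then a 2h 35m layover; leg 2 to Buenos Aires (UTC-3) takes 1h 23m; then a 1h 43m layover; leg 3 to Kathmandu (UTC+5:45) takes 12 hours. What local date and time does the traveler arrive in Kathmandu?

10:57 PM on September 16

Convert departure to UTC: 3:00 AM − 7:00 = 8:00 PM UTC on Sep 15.
Add 3 hours and 31 minutes leg 1 → 11:31 PM UTC.
Add 2 hours 35 minutes layover in Tehran → 2:06 AM UTC (Sep 16).
Add 1 hour 23 minutes leg 2 → 3:29 AM UTC.
Add 1 hour and 43 minutes layover in Buenos Aires → 5:12 AM UTC.
Add 12 hours leg 3 → 5:12 PM UTC.
Kathmandu is UTC+5:45, so local arrival = 5:12 PM + 5:45 = 10:57 PM on Sep 16.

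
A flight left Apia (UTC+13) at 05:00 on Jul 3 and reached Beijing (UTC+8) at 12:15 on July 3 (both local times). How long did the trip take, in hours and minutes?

Departure in UTC: 05:00 − 13:00 = 16:00 on Jul 2.
Arrival in UTC: 12:15 − 8:00 = 04:15 on Jul 3.
Elapsed = 04:15 − 16:00 (+1 day) = 12 hours 15 minutes.

12 hours 15 minutes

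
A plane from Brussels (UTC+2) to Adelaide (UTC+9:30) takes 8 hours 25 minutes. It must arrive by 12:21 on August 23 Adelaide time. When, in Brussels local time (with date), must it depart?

Target arrival in UTC: 12:21 − 9:30 = 02:51 on Aug 23.
Subtract 8 hours 25 minutes → departure 18:26 UTC on Aug 22.
Brussels is UTC+2:00: 18:26 + 2:00 = 20:26 on Aug 22.

20:26 on Aug 22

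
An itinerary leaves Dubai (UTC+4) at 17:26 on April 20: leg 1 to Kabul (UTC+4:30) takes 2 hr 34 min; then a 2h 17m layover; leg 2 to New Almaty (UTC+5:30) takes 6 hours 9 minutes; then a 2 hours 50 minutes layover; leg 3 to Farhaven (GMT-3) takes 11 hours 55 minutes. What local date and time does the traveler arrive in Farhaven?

Convert departure to UTC: 17:26 − 4:00 = 13:26 UTC on Apr 20.
Add 2 hours and 34 minutes leg 1 → 16:00 UTC.
Add 2 hours 17 minutes layover in Kabul → 18:17 UTC.
Add 6 hours 9 minutes leg 2 → 00:26 UTC (Apr 21).
Add 2 hours 50 minutes layover in New Almaty → 03:16 UTC.
Add 11 hours and 55 minutes leg 3 → 15:11 UTC.
Farhaven is UTC−3:00, so local arrival = 15:11 − 3:00 = 12:11 on Apr 21.

12:11 on April 21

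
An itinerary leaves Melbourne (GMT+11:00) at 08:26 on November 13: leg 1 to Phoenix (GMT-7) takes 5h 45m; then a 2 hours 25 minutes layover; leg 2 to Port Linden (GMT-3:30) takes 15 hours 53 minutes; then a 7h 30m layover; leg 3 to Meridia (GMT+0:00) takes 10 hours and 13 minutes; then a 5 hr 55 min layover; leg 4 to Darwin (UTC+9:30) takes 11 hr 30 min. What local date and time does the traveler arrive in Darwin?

18:07 on Nov 15

Convert departure to UTC: 08:26 − 11:00 = 21:26 UTC on Nov 12.
Add 5 hours 45 minutes leg 1 → 03:11 UTC (Nov 13).
Add 2 hours and 25 minutes layover in Phoenix → 05:36 UTC.
Add 15 hours and 53 minutes leg 2 → 21:29 UTC.
Add 7 hours 30 minutes layover in Port Linden → 04:59 UTC (Nov 14).
Add 10 hours 13 minutes leg 3 → 15:12 UTC.
Add 5 hours 55 minutes layover in Meridia → 21:07 UTC.
Add 11 hours 30 minutes leg 4 → 08:37 UTC (Nov 15).
Darwin is UTC+9:30, so local arrival = 08:37 + 9:30 = 18:07 on Nov 15.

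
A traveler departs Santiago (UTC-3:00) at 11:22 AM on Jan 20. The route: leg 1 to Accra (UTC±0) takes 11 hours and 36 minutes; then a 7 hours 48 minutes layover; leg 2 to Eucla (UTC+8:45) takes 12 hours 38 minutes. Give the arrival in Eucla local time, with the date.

7:09 AM on Jan 22

Convert departure to UTC: 11:22 AM + 3:00 = 2:22 PM UTC on Jan 20.
Add 11 hours 36 minutes leg 1 → 1:58 AM UTC (Jan 21).
Add 7 hours and 48 minutes layover in Accra → 9:46 AM UTC.
Add 12 hours 38 minutes leg 2 → 10:24 PM UTC.
Eucla is UTC+8:45, so local arrival = 10:24 PM + 8:45 = 7:09 AM on Jan 22.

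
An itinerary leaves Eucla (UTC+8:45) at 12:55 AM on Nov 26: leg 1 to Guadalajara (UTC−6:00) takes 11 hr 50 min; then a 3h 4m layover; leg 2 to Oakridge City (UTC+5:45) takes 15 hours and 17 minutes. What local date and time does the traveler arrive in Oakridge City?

Convert departure to UTC: 12:55 AM − 8:45 = 4:10 PM UTC on Nov 25.
Add 11 hours 50 minutes leg 1 → 4:00 AM UTC (Nov 26).
Add 3 hours and 4 minutes layover in Guadalajara → 7:04 AM UTC.
Add 15 hours 17 minutes leg 2 → 10:21 PM UTC.
Oakridge City is UTC+5:45, so local arrival = 10:21 PM + 5:45 = 4:06 AM on Nov 27.

4:06 AM on Nov 27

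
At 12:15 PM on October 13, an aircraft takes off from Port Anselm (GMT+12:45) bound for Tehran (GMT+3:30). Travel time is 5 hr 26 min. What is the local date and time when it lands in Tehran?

Convert departure to UTC: 12:15 PM − 12:45 = 11:30 PM UTC on Oct 12.
Add 5 hours and 26 minutes travel time → 4:56 AM UTC (Oct 13).
Tehran is UTC+3:30, so local arrival = 4:56 AM + 3:30 = 8:26 AM on Oct 13.

8:26 AM on October 13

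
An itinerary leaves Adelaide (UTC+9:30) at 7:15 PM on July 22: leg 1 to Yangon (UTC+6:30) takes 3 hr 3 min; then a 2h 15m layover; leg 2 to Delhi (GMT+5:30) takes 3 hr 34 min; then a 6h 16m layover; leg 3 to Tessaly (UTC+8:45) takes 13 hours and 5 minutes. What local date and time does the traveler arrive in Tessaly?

Convert departure to UTC: 7:15 PM − 9:30 = 9:45 AM UTC on Jul 22.
Add 3 hours and 3 minutes leg 1 → 12:48 PM UTC.
Add 2 hours 15 minutes layover in Yangon → 3:03 PM UTC.
Add 3 hours and 34 minutes leg 2 → 6:37 PM UTC.
Add 6 hours 16 minutes layover in Delhi → 12:53 AM UTC (Jul 23).
Add 13 hours and 5 minutes leg 3 → 1:58 PM UTC.
Tessaly is UTC+8:45, so local arrival = 1:58 PM + 8:45 = 10:43 PM on Jul 23.

10:43 PM on Jul 23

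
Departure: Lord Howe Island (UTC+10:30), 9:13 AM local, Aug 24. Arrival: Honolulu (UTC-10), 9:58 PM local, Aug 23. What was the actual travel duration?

9 hours 15 minutes

Departure in UTC: 9:13 AM − 10:30 = 10:43 PM on Aug 23.
Arrival in UTC: 9:58 PM + 10:00 = 7:58 AM on Aug 24.
Elapsed = 7:58 AM − 10:43 PM (+1 day) = 9 hours 15 minutes.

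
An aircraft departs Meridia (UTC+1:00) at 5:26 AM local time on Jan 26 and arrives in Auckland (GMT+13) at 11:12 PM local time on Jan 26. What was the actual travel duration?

5 hours 46 minutes

Departure in UTC: 5:26 AM − 1:00 = 4:26 AM on Jan 26.
Arrival in UTC: 11:12 PM − 13:00 = 10:12 AM on Jan 26.
Elapsed = 10:12 AM − 4:26 AM = 5 hours 46 minutes.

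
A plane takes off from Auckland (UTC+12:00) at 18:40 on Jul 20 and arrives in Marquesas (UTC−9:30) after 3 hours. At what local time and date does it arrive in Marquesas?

00:10 on July 20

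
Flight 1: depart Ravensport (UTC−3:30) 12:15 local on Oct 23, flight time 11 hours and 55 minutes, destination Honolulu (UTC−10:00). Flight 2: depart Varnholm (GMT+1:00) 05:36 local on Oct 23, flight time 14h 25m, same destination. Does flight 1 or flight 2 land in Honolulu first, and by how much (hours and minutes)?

the second, by 8 hours 39 minutes

Flight 1 in UTC: 12:15 + 3:30 = 15:45 on Oct 23.
+11 hours 55 minutes → arrive 03:40 UTC on Oct 24.
Flight 2 in UTC: 05:36 − 1:00 = 04:36 on Oct 23.
+14 hours and 25 minutes → arrive 19:01 UTC on Oct 23.
Flight 2 lands earlier by 8 hours 39 minutes.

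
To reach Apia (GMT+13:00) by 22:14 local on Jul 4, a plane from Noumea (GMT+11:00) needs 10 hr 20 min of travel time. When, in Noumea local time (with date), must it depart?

09:54 on July 4

Target arrival in UTC: 22:14 − 13:00 = 09:14 on Jul 4.
Subtract 10 hours 20 minutes → departure 22:54 UTC on Jul 3.
Noumea is UTC+11:00: 22:54 + 11:00 = 09:54 on Jul 4.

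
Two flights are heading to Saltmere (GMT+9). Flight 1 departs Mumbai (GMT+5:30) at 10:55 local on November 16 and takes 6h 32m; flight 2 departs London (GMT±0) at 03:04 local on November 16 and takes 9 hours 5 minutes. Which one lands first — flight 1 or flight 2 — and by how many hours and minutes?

the first, by 12 minutes

Flight 1 in UTC: 10:55 − 5:30 = 05:25 on Nov 16.
+6 hours and 32 minutes → arrive 11:57 UTC on Nov 16.
Flight 2 departs at 03:04 UTC (Nov 16).
+9 hours and 5 minutes → arrive 12:09 UTC on Nov 16.
Flight 1 lands earlier by 12 minutes.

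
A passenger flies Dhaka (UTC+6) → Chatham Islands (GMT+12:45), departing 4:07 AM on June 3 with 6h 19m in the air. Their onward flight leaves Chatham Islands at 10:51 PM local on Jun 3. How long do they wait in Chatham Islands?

5 hours 40 minutes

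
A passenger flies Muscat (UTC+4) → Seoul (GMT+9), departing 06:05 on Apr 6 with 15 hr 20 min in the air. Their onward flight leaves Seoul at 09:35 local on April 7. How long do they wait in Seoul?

Convert departure to UTC: 06:05 − 4:00 = 02:05 UTC on Apr 6.
Add 15 hours 20 minutes flight time → 17:25 UTC.
Seoul is UTC+9:00, so local arrival = 17:25 + 9:00 = 02:25 on Apr 7.
Layover = 09:35 − 02:25 = 7 hours 10 minutes.

7 hours 10 minutes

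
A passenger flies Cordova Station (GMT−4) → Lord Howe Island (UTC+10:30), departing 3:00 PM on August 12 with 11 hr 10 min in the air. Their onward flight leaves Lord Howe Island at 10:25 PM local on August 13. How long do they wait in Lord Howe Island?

Convert departure to UTC: 3:00 PM + 4:00 = 7:00 PM UTC on Aug 12.
Add 11 hours and 10 minutes flight time → 6:10 AM UTC (Aug 13).
Lord Howe Island is UTC+10:30, so local arrival = 6:10 AM + 10:30 = 4:40 PM on Aug 13.
Layover = 10:25 PM − 4:40 PM = 5 hours 45 minutes.

5 hours 45 minutes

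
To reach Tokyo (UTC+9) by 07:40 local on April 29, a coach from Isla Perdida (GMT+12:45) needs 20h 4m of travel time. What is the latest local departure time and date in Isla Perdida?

15:21 on Apr 28

Target arrival in UTC: 07:40 − 9:00 = 22:40 on Apr 28.
Subtract 20 hours and 4 minutes → departure 02:36 UTC on Apr 28.
Isla Perdida is UTC+12:45: 02:36 + 12:45 = 15:21 on Apr 28.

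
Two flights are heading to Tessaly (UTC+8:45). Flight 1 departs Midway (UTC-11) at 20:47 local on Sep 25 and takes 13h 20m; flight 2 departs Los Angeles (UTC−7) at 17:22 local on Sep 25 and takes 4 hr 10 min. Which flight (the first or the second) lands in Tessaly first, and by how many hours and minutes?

the second, by 16 hours 35 minutes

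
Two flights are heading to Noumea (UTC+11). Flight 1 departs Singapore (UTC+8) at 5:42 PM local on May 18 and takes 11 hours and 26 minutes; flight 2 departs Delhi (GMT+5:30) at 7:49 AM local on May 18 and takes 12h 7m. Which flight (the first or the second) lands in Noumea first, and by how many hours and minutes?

the second, by 6 hours 42 minutes

Flight 1 in UTC: 5:42 PM − 8:00 = 9:42 AM on May 18.
+11 hours 26 minutes → arrive 9:08 PM UTC on May 18.
Flight 2 in UTC: 7:49 AM − 5:30 = 2:19 AM on May 18.
+12 hours and 7 minutes → arrive 2:26 PM UTC on May 18.
Flight 2 lands earlier by 6 hours 42 minutes.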